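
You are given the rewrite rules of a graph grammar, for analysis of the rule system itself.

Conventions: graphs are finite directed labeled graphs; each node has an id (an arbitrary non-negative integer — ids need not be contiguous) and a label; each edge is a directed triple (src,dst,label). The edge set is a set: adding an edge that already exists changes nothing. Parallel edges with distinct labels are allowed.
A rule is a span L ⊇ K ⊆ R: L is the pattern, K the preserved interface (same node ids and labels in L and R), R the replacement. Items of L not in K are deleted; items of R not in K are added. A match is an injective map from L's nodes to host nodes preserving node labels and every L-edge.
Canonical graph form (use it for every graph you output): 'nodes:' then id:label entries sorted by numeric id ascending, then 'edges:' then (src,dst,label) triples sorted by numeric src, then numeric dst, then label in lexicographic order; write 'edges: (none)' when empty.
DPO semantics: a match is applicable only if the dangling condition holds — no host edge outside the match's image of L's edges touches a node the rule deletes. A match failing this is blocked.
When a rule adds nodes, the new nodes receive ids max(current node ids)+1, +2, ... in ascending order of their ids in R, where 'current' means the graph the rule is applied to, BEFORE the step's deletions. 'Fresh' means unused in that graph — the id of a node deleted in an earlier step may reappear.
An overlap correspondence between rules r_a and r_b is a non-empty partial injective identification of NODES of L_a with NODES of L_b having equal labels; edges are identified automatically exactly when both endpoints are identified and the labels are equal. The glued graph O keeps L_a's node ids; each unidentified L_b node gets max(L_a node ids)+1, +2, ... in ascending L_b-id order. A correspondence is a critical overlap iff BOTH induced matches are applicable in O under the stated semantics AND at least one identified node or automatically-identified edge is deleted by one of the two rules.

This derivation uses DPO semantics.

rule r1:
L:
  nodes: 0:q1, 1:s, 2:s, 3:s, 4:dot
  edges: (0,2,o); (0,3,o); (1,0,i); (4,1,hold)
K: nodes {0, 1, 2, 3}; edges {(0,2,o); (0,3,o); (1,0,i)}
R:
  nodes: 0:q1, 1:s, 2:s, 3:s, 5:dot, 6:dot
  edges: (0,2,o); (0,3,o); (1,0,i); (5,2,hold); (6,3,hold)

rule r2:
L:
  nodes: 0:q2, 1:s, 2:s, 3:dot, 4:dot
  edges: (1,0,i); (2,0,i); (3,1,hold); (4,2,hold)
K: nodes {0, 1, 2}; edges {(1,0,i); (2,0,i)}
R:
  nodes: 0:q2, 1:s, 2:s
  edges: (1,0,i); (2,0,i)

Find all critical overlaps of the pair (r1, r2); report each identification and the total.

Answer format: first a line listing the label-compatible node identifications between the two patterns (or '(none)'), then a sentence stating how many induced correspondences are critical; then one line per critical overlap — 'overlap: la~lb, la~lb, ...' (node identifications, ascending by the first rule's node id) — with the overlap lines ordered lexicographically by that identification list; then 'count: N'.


label-compatible node identifications between L(r1) and L(r2): 1~1, 1~2, 2~1, 2~2, 3~1, 3~2, 4~3, 4~4
6 of the induced correspondences are critical overlaps of r1 and r2.
overlap: 1~1, 2~2, 4~3
overlap: 1~1, 3~2, 4~3
overlap: 1~1, 4~3
overlap: 1~2, 2~1, 4~4
overlap: 1~2, 3~1, 4~4
overlap: 1~2, 4~4
count: 6


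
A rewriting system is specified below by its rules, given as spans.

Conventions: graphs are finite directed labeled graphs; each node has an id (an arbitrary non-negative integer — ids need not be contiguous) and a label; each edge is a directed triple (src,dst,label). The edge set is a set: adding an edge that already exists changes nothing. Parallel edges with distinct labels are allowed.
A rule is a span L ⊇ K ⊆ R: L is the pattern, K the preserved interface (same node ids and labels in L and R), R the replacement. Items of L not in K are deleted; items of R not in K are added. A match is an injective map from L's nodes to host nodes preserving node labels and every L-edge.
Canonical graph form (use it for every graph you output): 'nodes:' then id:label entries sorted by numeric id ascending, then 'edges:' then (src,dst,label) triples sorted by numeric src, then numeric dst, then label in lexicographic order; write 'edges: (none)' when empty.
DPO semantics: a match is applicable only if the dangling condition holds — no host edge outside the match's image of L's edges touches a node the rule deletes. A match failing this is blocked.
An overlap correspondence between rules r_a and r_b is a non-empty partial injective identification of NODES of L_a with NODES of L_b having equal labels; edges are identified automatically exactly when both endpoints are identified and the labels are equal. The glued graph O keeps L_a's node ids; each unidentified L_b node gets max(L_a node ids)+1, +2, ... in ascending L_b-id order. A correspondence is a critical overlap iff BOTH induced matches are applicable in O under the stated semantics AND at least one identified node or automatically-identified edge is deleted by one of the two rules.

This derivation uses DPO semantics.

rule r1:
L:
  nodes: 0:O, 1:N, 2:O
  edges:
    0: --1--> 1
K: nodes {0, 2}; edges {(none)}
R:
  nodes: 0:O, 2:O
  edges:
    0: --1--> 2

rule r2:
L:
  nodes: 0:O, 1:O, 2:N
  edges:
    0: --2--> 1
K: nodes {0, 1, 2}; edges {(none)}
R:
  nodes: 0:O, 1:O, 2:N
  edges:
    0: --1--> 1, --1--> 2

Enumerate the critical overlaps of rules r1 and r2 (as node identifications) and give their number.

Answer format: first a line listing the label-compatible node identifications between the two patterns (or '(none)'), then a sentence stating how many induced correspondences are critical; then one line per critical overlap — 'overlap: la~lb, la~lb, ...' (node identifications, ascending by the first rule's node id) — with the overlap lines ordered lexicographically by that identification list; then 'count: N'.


label-compatible node identifications between L(r1) and L(r2): 0~0, 0~1, 1~2, 2~0, 2~1
7 of the induced correspondences are critical overlaps of r1 and r2.
overlap: 0~0, 1~2
overlap: 0~0, 1~2, 2~1
overlap: 0~1, 1~2
overlap: 0~1, 1~2, 2~0
overlap: 1~2
overlap: 1~2, 2~0
overlap: 1~2, 2~1
count: 7


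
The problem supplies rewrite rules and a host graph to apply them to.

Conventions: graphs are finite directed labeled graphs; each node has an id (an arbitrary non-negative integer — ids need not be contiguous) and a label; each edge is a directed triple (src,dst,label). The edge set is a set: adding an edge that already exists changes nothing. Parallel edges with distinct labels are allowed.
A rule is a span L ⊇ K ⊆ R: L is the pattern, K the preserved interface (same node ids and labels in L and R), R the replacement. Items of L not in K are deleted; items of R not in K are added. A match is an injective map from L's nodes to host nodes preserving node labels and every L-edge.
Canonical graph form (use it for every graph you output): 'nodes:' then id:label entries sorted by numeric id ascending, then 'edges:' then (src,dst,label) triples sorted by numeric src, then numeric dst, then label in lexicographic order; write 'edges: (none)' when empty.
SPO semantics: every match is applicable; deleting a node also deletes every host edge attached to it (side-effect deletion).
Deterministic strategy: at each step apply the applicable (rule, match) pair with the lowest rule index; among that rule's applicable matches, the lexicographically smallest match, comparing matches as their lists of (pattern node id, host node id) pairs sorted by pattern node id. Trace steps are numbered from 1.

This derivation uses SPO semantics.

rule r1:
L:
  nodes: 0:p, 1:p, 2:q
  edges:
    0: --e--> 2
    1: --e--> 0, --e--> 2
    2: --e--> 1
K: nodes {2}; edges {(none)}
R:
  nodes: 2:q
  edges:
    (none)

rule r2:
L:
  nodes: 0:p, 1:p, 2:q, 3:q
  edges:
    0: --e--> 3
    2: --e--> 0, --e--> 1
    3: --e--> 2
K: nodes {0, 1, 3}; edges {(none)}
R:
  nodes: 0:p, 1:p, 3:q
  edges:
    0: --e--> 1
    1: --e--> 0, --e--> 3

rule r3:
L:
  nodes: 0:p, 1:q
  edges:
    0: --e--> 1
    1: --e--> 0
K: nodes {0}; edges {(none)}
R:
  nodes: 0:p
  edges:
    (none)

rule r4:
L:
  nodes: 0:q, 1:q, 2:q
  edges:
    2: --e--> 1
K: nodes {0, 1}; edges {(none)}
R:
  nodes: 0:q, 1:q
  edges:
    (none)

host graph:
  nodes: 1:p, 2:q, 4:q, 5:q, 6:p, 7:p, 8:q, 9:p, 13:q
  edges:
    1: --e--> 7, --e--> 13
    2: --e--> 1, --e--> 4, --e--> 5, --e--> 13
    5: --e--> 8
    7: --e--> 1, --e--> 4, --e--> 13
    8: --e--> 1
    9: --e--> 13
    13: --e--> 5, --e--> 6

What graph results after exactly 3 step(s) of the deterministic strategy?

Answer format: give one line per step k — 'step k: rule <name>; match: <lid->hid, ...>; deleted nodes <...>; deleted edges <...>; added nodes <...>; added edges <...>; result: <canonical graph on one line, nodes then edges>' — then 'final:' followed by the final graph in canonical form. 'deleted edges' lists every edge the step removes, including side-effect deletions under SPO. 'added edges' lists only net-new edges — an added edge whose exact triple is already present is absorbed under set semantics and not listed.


step 1: rule r4; match: 0->2, 1->5, 2->13; deleted nodes 13; deleted edges (1,13,e); (2,13,e); (7,13,e); (9,13,e); (13,5,e); (13,6,e); added nodes (none); added edges (none); result: nodes: 1:p, 2:q, 4:q, 5:q, 6:p, 7:p, 8:q, 9:p edges: (1,7,e); (2,1,e); (2,4,e); (2,5,e); (5,8,e); (7,1,e); (7,4,e); (8,1,e)
step 2: rule r4; match: 0->2, 1->8, 2->5; deleted nodes 5; deleted edges (2,5,e); (5,8,e); added nodes (none); added edges (none); result: nodes: 1:p, 2:q, 4:q, 6:p, 7:p, 8:q, 9:p edges: (1,7,e); (2,1,e); (2,4,e); (7,1,e); (7,4,e); (8,1,e)
step 3: rule r4; match: 0->8, 1->4, 2->2; deleted nodes 2; deleted edges (2,1,e); (2,4,e); added nodes (none); added edges (none); result: nodes: 1:p, 4:q, 6:p, 7:p, 8:q, 9:p edges: (1,7,e); (7,1,e); (7,4,e); (8,1,e)
final:
nodes: 1:p, 4:q, 6:p, 7:p, 8:q, 9:p
edges: (1,7,e); (7,1,e); (7,4,e); (8,1,e)


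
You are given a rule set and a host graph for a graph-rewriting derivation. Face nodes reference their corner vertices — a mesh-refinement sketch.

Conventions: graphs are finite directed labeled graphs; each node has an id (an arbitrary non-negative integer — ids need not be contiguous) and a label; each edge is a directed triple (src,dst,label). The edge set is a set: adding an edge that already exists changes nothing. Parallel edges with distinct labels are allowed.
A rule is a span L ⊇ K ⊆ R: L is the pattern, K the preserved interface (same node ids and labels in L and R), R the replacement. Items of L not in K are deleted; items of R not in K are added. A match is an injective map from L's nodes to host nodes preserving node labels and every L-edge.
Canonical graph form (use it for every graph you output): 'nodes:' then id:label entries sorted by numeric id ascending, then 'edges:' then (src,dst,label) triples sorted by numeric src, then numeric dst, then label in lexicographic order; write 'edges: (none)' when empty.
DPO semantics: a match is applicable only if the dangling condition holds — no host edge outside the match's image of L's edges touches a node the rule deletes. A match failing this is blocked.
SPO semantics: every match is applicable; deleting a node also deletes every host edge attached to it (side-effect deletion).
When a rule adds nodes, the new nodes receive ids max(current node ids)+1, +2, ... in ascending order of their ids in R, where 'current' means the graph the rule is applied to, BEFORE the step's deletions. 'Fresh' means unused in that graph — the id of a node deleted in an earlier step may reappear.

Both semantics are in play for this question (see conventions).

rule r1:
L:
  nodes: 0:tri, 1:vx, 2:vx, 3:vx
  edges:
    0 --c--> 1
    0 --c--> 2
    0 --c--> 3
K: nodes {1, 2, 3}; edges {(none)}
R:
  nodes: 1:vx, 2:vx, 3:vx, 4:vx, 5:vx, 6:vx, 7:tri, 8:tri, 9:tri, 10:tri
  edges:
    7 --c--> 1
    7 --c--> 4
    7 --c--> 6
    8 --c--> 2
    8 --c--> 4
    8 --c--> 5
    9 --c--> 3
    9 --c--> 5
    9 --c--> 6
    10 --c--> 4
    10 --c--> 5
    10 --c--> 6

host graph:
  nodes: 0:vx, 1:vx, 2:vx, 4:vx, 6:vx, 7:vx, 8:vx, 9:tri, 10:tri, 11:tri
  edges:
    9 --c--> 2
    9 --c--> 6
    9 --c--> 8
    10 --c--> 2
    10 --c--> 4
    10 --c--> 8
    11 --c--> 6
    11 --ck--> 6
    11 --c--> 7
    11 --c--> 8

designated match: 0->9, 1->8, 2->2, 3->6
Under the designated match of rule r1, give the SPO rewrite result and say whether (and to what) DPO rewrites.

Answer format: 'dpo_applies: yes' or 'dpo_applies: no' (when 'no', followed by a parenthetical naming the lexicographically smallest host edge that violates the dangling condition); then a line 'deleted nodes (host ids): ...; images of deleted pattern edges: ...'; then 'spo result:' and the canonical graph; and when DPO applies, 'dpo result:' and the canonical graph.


dpo_applies: yes
deleted nodes (host ids): 9; images of deleted pattern edges: (9,2,c); (9,6,c); (9,8,c)
spo result:
nodes: 0:vx, 1:vx, 2:vx, 4:vx, 6:vx, 7:vx, 8:vx, 10:tri, 11:tri, 12:vx, 13:vx, 14:vx, 15:tri, 16:tri, 17:tri, 18:tri
edges: (10,2,c); (10,4,c); (10,8,c); (11,6,c); (11,6,ck); (11,7,c); (11,8,c); (15,8,c); (15,12,c); (15,14,c); (16,2,c); (16,12,c); (16,13,c); (17,6,c); (17,13,c); (17,14,c); (18,12,c); (18,13,c); (18,14,c)
dpo result:
nodes: 0:vx, 1:vx, 2:vx, 4:vx, 6:vx, 7:vx, 8:vx, 10:tri, 11:tri, 12:vx, 13:vx, 14:vx, 15:tri, 16:tri, 17:tri, 18:tri
edges: (10,2,c); (10,4,c); (10,8,c); (11,6,c); (11,6,ck); (11,7,c); (11,8,c); (15,8,c); (15,12,c); (15,14,c); (16,2,c); (16,12,c); (16,13,c); (17,6,c); (17,13,c); (17,14,c); (18,12,c); (18,13,c); (18,14,c)


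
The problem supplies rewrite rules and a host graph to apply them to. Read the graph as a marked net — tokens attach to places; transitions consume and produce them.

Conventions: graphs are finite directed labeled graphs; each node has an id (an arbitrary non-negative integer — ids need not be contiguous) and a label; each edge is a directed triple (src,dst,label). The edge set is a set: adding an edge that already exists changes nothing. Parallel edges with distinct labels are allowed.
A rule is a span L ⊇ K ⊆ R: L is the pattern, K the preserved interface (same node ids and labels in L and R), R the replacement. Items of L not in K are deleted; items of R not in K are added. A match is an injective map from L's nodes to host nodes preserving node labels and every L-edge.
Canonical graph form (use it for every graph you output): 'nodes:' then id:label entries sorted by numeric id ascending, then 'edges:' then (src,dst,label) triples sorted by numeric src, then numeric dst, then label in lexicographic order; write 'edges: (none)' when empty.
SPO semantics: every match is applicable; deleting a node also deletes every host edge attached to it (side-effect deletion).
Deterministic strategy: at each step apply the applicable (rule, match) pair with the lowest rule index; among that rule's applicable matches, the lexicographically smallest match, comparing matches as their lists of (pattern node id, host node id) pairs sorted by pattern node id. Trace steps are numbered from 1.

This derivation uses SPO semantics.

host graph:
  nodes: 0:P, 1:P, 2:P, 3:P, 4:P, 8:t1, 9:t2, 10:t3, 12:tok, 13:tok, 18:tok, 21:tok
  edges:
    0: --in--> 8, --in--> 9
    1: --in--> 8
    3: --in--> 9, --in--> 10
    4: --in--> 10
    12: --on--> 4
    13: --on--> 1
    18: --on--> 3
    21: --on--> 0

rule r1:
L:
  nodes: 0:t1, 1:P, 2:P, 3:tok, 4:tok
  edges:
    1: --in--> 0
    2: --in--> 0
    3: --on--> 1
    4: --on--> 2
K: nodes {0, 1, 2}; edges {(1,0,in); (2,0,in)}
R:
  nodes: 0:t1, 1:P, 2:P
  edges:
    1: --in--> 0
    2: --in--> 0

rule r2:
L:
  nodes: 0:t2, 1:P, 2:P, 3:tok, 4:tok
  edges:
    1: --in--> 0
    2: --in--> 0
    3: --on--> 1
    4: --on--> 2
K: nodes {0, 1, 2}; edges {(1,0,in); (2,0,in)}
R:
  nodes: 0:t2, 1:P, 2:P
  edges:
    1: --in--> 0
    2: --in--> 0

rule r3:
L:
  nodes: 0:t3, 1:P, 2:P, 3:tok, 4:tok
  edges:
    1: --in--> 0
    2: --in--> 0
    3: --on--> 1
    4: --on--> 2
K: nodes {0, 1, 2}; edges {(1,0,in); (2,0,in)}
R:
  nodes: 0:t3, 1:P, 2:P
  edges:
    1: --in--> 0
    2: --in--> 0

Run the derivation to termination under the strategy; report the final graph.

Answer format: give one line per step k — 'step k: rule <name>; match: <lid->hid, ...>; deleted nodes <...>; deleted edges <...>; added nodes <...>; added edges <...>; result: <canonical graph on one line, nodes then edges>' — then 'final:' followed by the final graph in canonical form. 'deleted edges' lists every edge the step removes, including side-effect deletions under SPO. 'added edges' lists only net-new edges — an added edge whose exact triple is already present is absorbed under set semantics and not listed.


step 1: rule r1; match: 0->8, 1->0, 2->1, 3->21, 4->13; deleted nodes 13, 21; deleted edges (13,1,on); (21,0,on); added nodes (none); added edges (none); result: nodes: 0:P, 1:P, 2:P, 3:P, 4:P, 8:t1, 9:t2, 10:t3, 12:tok, 18:tok edges: (0,8,in); (0,9,in); (1,8,in); (3,9,in); (3,10,in); (4,10,in); (12,4,on); (18,3,on)
step 2: rule r3; match: 0->10, 1->3, 2->4, 3->18, 4->12; deleted nodes 12, 18; deleted edges (12,4,on); (18,3,on); added nodes (none); added edges (none); result: nodes: 0:P, 1:P, 2:P, 3:P, 4:P, 8:t1, 9:t2, 10:t3 edges: (0,8,in); (0,9,in); (1,8,in); (3,9,in); (3,10,in); (4,10,in)
final:
nodes: 0:P, 1:P, 2:P, 3:P, 4:P, 8:t1, 9:t2, 10:t3
edges: (0,8,in); (0,9,in); (1,8,in); (3,9,in); (3,10,in); (4,10,in)


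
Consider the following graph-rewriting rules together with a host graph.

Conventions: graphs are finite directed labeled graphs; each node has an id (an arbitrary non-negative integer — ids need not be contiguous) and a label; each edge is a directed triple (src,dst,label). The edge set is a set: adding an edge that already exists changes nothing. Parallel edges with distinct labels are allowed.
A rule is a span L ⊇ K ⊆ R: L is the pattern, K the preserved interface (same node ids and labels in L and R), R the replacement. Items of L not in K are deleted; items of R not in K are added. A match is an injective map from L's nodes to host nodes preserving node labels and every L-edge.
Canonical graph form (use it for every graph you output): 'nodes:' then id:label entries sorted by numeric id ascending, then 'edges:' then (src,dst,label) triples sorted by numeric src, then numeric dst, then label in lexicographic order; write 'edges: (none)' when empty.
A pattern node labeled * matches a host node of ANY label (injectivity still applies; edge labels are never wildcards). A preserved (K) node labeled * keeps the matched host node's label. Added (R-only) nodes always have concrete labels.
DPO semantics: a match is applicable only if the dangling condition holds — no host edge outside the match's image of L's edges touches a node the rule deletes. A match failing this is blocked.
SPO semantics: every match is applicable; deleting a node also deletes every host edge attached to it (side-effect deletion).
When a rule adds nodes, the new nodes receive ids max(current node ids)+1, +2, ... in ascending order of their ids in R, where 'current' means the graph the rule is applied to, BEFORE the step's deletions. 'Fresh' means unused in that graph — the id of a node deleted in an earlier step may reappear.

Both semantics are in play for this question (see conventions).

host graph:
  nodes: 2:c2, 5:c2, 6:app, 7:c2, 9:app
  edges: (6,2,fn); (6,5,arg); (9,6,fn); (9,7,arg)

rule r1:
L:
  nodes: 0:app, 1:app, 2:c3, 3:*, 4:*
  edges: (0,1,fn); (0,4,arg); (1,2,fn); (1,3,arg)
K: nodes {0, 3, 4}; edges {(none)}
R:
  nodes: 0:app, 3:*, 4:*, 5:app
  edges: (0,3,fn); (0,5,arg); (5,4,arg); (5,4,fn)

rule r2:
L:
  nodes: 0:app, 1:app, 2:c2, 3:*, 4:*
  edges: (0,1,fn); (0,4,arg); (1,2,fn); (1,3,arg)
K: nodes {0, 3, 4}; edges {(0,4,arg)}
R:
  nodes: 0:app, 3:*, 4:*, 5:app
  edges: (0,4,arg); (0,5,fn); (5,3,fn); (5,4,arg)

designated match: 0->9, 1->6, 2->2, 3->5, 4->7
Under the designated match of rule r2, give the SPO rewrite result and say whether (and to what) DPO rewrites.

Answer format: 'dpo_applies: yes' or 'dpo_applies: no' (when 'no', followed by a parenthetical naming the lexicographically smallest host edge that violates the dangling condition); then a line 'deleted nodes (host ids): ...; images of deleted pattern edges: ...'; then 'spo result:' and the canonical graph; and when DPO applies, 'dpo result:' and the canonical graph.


dpo_applies: yes
deleted nodes (host ids): 2, 6; images of deleted pattern edges: (6,2,fn); (6,5,arg); (9,6,fn)
spo result:
nodes: 5:c2, 7:c2, 9:app, 10:app
edges: (9,7,arg); (9,10,fn); (10,5,fn); (10,7,arg)
dpo result:
nodes: 5:c2, 7:c2, 9:app, 10:app
edges: (9,7,arg); (9,10,fn); (10,5,fn); (10,7,arg)


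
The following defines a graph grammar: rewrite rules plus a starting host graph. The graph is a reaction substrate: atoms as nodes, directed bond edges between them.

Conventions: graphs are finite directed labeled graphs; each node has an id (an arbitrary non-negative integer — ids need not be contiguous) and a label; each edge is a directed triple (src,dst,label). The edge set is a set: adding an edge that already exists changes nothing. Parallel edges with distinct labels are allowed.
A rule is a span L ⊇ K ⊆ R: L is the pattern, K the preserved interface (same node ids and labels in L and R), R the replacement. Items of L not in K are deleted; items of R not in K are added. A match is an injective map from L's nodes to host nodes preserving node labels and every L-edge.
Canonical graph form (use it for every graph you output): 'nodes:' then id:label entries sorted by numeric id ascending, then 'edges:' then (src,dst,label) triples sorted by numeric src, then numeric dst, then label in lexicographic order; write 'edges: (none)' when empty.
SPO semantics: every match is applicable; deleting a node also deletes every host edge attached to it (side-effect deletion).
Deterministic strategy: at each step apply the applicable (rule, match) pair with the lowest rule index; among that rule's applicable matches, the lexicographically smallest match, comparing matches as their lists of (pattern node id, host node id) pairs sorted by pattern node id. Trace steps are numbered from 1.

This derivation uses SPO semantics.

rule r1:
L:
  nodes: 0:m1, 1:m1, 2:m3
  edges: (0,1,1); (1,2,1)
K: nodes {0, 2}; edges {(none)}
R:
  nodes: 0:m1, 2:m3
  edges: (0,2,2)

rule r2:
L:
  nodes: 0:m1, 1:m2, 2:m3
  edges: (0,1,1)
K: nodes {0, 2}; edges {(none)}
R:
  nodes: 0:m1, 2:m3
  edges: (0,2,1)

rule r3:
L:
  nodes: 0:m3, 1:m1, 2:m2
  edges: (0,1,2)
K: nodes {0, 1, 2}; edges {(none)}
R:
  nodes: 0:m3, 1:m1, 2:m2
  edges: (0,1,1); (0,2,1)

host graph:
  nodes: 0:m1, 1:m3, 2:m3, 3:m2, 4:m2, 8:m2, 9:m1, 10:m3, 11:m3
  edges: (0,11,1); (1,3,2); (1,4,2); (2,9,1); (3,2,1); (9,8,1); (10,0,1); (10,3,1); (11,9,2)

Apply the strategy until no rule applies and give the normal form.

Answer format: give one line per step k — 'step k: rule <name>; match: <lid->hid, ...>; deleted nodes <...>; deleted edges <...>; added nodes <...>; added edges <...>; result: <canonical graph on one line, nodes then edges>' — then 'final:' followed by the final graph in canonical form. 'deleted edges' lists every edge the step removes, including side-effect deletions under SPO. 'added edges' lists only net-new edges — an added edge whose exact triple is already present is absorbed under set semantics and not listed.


step 1: rule r2; match: 0->9, 1->8, 2->1; deleted nodes 8; deleted edges (9,8,1); added nodes (none); added edges (9,1,1); result: nodes: 0:m1, 1:m3, 2:m3, 3:m2, 4:m2, 9:m1, 10:m3, 11:m3 edges: (0,11,1); (1,3,2); (1,4,2); (2,9,1); (3,2,1); (9,1,1); (10,0,1); (10,3,1); (11,9,2)
step 2: rule r3; match: 0->11, 1->9, 2->3; deleted nodes (none); deleted edges (11,9,2); added nodes (none); added edges (11,3,1); (11,9,1); result: nodes: 0:m1, 1:m3, 2:m3, 3:m2, 4:m2, 9:m1, 10:m3, 11:m3 edges: (0,11,1); (1,3,2); (1,4,2); (2,9,1); (3,2,1); (9,1,1); (10,0,1); (10,3,1); (11,3,1); (11,9,1)
final:
nodes: 0:m1, 1:m3, 2:m3, 3:m2, 4:m2, 9:m1, 10:m3, 11:m3
edges: (0,11,1); (1,3,2); (1,4,2); (2,9,1); (3,2,1); (9,1,1); (10,0,1); (10,3,1); (11,3,1); (11,9,1)


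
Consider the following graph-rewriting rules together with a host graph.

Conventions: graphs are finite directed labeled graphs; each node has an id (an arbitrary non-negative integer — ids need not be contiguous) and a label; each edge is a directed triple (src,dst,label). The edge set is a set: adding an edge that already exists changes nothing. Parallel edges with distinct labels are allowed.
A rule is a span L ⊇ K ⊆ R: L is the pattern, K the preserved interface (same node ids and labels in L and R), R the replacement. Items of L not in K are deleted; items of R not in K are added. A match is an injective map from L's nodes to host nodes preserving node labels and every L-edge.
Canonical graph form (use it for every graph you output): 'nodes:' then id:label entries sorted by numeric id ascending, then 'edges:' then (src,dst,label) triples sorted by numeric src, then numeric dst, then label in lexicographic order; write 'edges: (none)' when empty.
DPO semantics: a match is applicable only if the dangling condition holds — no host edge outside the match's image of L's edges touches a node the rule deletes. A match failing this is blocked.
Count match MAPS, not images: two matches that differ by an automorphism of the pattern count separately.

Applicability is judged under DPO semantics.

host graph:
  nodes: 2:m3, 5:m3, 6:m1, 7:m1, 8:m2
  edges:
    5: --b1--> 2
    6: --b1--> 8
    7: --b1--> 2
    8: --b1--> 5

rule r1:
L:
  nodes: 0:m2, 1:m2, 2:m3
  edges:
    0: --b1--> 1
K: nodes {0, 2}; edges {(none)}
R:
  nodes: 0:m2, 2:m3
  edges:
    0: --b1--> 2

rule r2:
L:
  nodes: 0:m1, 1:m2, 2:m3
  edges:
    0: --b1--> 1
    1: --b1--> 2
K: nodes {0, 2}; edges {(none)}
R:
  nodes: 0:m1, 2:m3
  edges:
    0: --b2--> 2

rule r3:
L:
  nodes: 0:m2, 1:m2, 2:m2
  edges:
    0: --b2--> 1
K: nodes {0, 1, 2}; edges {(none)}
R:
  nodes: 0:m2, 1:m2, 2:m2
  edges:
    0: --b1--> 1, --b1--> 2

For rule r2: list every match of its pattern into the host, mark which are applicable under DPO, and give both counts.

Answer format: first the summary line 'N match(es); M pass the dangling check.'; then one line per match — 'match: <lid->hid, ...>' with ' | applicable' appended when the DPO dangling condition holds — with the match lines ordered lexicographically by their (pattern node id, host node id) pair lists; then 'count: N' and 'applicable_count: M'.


1 match(es); 1 pass the dangling check.
match: 0->6, 1->8, 2->5 | applicable
count: 1
applicable_count: 1


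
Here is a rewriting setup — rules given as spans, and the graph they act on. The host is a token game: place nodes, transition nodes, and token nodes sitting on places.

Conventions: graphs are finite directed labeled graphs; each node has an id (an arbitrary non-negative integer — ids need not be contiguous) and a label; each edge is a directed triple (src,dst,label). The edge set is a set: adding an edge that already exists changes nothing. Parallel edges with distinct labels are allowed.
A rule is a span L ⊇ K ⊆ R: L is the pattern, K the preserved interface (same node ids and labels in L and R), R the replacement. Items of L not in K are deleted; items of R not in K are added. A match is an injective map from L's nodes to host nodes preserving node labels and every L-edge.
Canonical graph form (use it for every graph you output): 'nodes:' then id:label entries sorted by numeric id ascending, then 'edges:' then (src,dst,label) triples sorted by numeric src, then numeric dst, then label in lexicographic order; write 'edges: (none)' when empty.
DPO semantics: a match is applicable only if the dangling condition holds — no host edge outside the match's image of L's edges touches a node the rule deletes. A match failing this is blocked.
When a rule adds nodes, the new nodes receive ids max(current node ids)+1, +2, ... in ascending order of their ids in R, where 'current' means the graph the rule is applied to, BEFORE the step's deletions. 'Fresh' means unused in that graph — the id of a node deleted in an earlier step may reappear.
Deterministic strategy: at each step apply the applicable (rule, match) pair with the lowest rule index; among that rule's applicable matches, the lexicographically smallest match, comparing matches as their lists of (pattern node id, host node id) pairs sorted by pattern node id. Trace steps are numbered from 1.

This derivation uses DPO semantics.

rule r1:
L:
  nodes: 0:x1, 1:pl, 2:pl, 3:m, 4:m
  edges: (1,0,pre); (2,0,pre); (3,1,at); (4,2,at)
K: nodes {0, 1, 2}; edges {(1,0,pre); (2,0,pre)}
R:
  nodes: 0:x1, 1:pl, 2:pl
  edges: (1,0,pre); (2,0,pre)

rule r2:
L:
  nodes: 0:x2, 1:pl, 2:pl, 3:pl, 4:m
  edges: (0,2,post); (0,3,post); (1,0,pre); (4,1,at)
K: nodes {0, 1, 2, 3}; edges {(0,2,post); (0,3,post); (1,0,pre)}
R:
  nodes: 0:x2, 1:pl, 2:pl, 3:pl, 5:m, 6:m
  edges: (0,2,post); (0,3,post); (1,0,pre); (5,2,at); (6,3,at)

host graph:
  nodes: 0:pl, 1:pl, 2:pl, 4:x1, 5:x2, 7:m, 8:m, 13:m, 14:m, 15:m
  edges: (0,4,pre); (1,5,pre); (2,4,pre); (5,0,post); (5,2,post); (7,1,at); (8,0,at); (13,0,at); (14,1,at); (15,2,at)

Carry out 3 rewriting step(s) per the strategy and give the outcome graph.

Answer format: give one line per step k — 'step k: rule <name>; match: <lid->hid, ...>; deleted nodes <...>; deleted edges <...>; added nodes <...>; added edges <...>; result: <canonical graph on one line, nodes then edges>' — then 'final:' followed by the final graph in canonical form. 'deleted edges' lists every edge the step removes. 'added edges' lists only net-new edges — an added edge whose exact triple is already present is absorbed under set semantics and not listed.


step 1: rule r1; match: 0->4, 1->0, 2->2, 3->8, 4->15; deleted nodes 8, 15; deleted edges (8,0,at); (15,2,at); added nodes (none); added edges (none); result: nodes: 0:pl, 1:pl, 2:pl, 4:x1, 5:x2, 7:m, 13:m, 14:m edges: (0,4,pre); (1,5,pre); (2,4,pre); (5,0,post); (5,2,post); (7,1,at); (13,0,at); (14,1,at)
step 2: rule r2; match: 0->5, 1->1, 2->0, 3->2, 4->7; deleted nodes 7; deleted edges (7,1,at); added nodes 15, 16; added edges (15,0,at); (16,2,at); result: nodes: 0:pl, 1:pl, 2:pl, 4:x1, 5:x2, 13:m, 14:m, 15:m, 16:m edges: (0,4,pre); (1,5,pre); (2,4,pre); (5,0,post); (5,2,post); (13,0,at); (14,1,at); (15,0,at); (16,2,at)
step 3: rule r1; match: 0->4, 1->0, 2->2, 3->13, 4->16; deleted nodes 13, 16; deleted edges (13,0,at); (16,2,at); added nodes (none); added edges (none); result: nodes: 0:pl, 1:pl, 2:pl, 4:x1, 5:x2, 14:m, 15:m edges: (0,4,pre); (1,5,pre); (2,4,pre); (5,0,post); (5,2,post); (14,1,at); (15,0,at)
final:
nodes: 0:pl, 1:pl, 2:pl, 4:x1, 5:x2, 14:m, 15:m
edges: (0,4,pre); (1,5,pre); (2,4,pre); (5,0,post); (5,2,post); (14,1,at); (15,0,at)


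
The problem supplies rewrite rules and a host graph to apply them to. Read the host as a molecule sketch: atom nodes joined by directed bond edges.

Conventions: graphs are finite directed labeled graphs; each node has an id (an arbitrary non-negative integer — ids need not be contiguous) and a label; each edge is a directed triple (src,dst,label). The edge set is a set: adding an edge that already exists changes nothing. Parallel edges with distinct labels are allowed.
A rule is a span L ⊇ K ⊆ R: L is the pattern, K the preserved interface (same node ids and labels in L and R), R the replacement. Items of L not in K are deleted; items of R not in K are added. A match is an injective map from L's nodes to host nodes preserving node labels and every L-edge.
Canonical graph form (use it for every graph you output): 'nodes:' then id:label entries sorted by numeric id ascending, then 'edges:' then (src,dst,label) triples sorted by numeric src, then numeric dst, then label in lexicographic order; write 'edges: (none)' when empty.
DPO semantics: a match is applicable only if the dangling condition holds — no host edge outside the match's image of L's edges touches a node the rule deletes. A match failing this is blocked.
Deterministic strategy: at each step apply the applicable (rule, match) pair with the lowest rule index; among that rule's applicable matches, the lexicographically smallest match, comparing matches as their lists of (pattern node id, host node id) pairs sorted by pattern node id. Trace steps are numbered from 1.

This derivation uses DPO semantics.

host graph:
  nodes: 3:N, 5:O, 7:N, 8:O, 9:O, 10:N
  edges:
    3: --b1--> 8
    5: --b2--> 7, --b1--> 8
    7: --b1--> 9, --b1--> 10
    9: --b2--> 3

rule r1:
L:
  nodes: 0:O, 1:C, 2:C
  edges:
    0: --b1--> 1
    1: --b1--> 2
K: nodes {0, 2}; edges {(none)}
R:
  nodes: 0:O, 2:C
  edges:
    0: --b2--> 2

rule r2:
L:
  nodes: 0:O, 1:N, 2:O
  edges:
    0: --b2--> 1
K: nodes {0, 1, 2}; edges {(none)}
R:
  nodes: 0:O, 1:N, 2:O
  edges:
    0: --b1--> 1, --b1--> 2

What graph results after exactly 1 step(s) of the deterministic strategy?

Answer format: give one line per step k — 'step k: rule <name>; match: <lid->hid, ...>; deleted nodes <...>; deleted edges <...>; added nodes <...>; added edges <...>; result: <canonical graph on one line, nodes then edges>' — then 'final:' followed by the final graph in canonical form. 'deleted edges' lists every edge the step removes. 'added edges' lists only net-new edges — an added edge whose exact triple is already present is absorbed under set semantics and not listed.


step 1: rule r2; match: 0->5, 1->7, 2->8; deleted nodes (none); deleted edges (5,7,b2); added nodes (none); added edges (5,7,b1); result: nodes: 3:N, 5:O, 7:N, 8:O, 9:O, 10:N edges: (3,8,b1); (5,7,b1); (5,8,b1); (7,9,b1); (7,10,b1); (9,3,b2)
final:
nodes: 3:N, 5:O, 7:N, 8:O, 9:O, 10:N
edges: (3,8,b1); (5,7,b1); (5,8,b1); (7,9,b1); (7,10,b1); (9,3,b2)


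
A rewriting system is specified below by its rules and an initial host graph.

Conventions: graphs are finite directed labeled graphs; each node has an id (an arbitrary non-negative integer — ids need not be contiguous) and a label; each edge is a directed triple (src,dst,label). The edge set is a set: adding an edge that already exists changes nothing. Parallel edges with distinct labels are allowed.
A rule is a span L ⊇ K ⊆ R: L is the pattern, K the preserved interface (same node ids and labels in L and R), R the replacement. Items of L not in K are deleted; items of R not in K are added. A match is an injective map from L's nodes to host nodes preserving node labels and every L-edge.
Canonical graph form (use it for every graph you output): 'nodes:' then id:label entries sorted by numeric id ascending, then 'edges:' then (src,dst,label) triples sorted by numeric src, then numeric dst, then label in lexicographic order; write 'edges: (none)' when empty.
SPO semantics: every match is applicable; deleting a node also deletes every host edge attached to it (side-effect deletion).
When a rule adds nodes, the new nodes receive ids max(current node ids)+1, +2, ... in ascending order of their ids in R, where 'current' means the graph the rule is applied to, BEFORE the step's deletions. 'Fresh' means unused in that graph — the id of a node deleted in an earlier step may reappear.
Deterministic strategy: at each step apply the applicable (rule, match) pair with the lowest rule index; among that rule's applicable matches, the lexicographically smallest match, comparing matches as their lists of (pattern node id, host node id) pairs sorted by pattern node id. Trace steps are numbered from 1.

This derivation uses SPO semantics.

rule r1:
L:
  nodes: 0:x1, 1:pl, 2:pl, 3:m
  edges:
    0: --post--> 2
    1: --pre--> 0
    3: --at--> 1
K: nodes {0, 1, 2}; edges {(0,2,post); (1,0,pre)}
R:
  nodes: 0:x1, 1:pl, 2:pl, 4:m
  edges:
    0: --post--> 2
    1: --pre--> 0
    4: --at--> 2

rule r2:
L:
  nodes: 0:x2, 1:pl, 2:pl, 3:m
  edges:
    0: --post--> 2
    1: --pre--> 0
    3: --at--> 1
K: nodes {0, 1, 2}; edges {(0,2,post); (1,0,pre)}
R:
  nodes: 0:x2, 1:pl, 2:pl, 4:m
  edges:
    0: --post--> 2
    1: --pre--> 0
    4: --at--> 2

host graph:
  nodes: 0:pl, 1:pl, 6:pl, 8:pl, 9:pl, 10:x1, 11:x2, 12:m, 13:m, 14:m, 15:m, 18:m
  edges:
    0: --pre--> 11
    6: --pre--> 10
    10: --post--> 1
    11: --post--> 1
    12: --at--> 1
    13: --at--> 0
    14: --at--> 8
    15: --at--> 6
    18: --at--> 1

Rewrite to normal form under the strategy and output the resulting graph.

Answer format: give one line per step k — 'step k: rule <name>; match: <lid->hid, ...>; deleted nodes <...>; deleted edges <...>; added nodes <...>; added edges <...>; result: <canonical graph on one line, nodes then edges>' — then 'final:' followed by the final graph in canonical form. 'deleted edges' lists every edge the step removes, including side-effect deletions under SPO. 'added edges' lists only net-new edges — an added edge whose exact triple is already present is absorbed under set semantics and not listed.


step 1: rule r1; match: 0->10, 1->6, 2->1, 3->15; deleted nodes 15; deleted edges (15,6,at); added nodes 19; added edges (19,1,at); result: nodes: 0:pl, 1:pl, 6:pl, 8:pl, 9:pl, 10:x1, 11:x2, 12:m, 13:m, 14:m, 18:m, 19:m edges: (0,11,pre); (6,10,pre); (10,1,post); (11,1,post); (12,1,at); (13,0,at); (14,8,at); (18,1,at); (19,1,at)
step 2: rule r2; match: 0->11, 1->0, 2->1, 3->13; deleted nodes 13; deleted edges (13,0,at); added nodes 20; added edges (20,1,at); result: nodes: 0:pl, 1:pl, 6:pl, 8:pl, 9:pl, 10:x1, 11:x2, 12:m, 14:m, 18:m, 19:m, 20:m edges: (0,11,pre); (6,10,pre); (10,1,post); (11,1,post); (12,1,at); (14,8,at); (18,1,at); (19,1,at); (20,1,at)
final:
nodes: 0:pl, 1:pl, 6:pl, 8:pl, 9:pl, 10:x1, 11:x2, 12:m, 14:m, 18:m, 19:m, 20:m
edges: (0,11,pre); (6,10,pre); (10,1,post); (11,1,post); (12,1,at); (14,8,at); (18,1,at); (19,1,at); (20,1,at)


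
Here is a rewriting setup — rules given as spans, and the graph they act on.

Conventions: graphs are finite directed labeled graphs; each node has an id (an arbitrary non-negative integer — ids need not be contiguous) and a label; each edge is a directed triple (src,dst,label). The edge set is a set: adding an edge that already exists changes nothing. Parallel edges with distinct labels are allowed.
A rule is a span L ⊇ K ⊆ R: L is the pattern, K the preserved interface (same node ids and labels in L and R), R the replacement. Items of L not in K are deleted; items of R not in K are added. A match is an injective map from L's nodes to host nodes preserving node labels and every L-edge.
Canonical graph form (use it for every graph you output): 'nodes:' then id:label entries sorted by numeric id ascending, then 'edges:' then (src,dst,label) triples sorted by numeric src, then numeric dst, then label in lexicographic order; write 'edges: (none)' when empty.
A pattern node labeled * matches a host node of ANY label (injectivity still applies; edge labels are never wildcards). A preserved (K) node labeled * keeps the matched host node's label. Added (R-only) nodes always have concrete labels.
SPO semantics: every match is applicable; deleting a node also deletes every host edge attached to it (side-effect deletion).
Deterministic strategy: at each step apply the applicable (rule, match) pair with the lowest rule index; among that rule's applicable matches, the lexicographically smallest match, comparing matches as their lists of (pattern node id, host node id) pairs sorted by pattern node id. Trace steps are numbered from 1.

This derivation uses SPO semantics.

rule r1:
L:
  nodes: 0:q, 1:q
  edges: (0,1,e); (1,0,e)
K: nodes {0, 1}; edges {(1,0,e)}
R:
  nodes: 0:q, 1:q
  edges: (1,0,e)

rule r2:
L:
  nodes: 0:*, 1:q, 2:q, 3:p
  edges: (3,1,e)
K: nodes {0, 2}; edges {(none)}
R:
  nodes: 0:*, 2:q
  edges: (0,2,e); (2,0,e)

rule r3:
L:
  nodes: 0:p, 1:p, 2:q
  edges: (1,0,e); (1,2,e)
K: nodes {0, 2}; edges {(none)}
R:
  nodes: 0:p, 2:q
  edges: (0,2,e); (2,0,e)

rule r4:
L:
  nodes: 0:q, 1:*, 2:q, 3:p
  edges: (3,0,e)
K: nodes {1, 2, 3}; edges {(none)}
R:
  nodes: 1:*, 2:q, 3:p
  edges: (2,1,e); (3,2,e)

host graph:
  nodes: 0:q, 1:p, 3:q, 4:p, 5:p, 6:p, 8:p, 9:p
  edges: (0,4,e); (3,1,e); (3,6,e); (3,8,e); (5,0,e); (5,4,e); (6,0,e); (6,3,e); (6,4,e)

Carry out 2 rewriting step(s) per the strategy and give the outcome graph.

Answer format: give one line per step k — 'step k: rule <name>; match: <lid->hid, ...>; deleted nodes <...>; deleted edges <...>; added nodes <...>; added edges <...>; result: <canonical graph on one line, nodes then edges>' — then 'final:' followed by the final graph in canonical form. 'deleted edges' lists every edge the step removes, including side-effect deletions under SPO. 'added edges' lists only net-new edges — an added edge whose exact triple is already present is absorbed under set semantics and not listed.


step 1: rule r2; match: 0->1, 1->0, 2->3, 3->5; deleted nodes 0, 5; deleted edges (0,4,e); (5,0,e); (5,4,e); (6,0,e); added nodes (none); added edges (1,3,e); result: nodes: 1:p, 3:q, 4:p, 6:p, 8:p, 9:p edges: (1,3,e); (3,1,e); (3,6,e); (3,8,e); (6,3,e); (6,4,e)
step 2: rule r3; match: 0->4, 1->6, 2->3; deleted nodes 6; deleted edges (3,6,e); (6,3,e); (6,4,e); added nodes (none); added edges (3,4,e); (4,3,e); result: nodes: 1:p, 3:q, 4:p, 8:p, 9:p edges: (1,3,e); (3,1,e); (3,4,e); (3,8,e); (4,3,e)
final:
nodes: 1:p, 3:q, 4:p, 8:p, 9:p
edges: (1,3,e); (3,1,e); (3,4,e); (3,8,e); (4,3,e)
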